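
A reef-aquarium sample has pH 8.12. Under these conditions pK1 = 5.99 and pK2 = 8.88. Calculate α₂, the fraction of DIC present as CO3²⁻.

α₂ = 0.147

α₂ = 1 / (1 + [H⁺]/K2 + [H⁺]²/(K1K2)) = 1 / (1 + 10^+0.76 + 10^-1.37)
   = 1 / (1 + 5.7544 + 0.042658) = 1/6.7971 = 0.1471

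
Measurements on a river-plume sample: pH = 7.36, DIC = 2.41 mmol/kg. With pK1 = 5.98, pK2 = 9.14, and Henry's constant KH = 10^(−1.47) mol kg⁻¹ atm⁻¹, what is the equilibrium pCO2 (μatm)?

α₀ = 1 / (1 + K1/[H⁺] + K1K2/[H⁺]²) = 1 / (1 + 10^+1.38 + 10^-0.40)
   = 1 / (1 + 23.988 + 0.39811) = 1/25.386 = 0.03939
[CO2*] = α₀ × DIC = 0.03939 × 2.41 = 0.09493 mmol/kg
pCO2 = [CO2*]/KH = 9.493×10^-5 / 3.388×10^-2 = 2800 μatm

pCO2 = 2800 μatm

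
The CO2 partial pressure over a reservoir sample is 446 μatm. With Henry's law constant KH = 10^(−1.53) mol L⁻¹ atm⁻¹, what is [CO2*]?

KH = 10^(−1.53) = 2.951×10^-2 mol L⁻¹ atm⁻¹
[CO2*] = KH · pCO2 = 2.951×10^-2 × 446×10^-6 atm = 1.32×10^-5 mol/L

[CO2*] = 13.2 μmol/L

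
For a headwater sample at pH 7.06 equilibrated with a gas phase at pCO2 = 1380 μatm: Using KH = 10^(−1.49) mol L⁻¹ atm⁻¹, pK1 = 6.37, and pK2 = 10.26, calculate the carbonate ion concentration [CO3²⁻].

[CO2*] = KH · pCO2 = 10^(−1.49) × 1380×10^-6 = 4.466×10^-5 mol/L
α₀ = 1/(1 + K1/[H⁺] + K1K2/[H⁺]²) = 1/(1 + 10^+0.69 + 10^-2.51) = 0.1695
DIC = [CO2*]/α₀ = 4.466×10^-5 / 0.1695 = 0.2635 mmol/L
[CO3²⁻] = α₂·DIC; α₂ = 0.0005237, so [CO3²⁻] = 0.0005237 × 0.2635 = 0.000138 mmol/L = 0.138 μmol/L

[CO3²⁻] = 0.138 μmol/L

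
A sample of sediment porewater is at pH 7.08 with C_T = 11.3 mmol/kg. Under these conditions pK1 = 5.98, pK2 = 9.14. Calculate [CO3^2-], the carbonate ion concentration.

[CO3²⁻] = 0.0904 mmol/kg

α₂ = 1 / (1 + [H⁺]/K2 + [H⁺]²/(K1K2)) = 1 / (1 + 10^+2.06 + 10^+0.96)
   = 1 / (1 + 114.82 + 9.1201) = 1/124.94 = 0.008004
[CO3²⁻] = α₂ × DIC = 0.008004 × 11.3 = 0.0904 mmol/kg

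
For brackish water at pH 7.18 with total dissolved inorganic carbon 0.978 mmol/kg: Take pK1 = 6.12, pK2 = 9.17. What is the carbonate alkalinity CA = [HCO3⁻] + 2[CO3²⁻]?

CA = 0.909 mmol/kg

CA = [HCO3⁻] + 2[CO3²⁻] = (α₁ + 2α₂)·DIC
At pH 7.18: [H⁺]/K1 = 10^-1.06 = 0.087096, K2/[H⁺] = 10^-1.99 = 0.010233
α₁ = 1/(1 + 0.087096 + 0.010233) = 1/1.0973 = 0.9113; α₂ = α₁·K2/[H⁺] = 0.009325
α₁ + 2α₂ = 0.9300
CA = 0.9300 × 0.978 = 0.909 mmol/kg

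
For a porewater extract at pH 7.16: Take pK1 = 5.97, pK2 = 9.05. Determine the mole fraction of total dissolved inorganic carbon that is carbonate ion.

α₂ = 1 / (1 + [H⁺]/K2 + [H⁺]²/(K1K2)) = 1 / (1 + 10^+1.89 + 10^+0.70)
   = 1 / (1 + 77.625 + 5.0119) = 1/83.637 = 0.01196

α₂ = 0.0120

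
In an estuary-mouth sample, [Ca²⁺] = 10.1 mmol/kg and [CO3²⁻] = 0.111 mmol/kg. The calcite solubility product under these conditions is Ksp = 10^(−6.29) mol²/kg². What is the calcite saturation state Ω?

Ω = 2.19

Ksp = 10^(−6.29) = 5.129×10^-7
Ω = [Ca²⁺][CO3²⁻]/Ksp = (10.1×10^-3)(0.111×10^-3) / 5.129×10^-7 = 2.19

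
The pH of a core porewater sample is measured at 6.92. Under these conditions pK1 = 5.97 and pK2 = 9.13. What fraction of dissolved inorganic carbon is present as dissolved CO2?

α₀ = 0.100

α₀ = 1 / (1 + K1/[H⁺] + K1K2/[H⁺]²) = 1 / (1 + 10^+0.95 + 10^-1.26)
   = 1 / (1 + 8.9125 + 0.054954) = 1/9.9675 = 0.1003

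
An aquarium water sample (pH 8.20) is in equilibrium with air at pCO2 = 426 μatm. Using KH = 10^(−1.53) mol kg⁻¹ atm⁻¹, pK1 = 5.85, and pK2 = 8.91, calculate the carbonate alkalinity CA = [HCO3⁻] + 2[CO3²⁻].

CA = 3.91 mmol/kg

[CO2*] = KH · pCO2 = 10^(−1.53) × 426×10^-6 = 1.257×10^-5 mol/kg
α₀ = 1/(1 + K1/[H⁺] + K1K2/[H⁺]²) = 1/(1 + 10^+2.35 + 10^+1.64) = 0.003724
DIC = [CO2*]/α₀ = 1.257×10^-5 / 0.003724 = 3.376 mmol/kg
CA = (α₁ + 2α₂)·DIC = (0.8337 + 2×0.1626) × 3.376 = 3.91 mmol/kg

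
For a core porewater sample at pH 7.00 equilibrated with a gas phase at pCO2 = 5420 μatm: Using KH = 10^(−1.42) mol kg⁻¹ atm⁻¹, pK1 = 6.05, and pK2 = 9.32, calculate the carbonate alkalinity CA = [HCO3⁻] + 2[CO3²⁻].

CA = 1.85 mmol/kg

[CO2*] = KH · pCO2 = 10^(−1.42) × 5420×10^-6 = 2.061×10^-4 mol/kg
α₀ = 1/(1 + K1/[H⁺] + K1K2/[H⁺]²) = 1/(1 + 10^+0.95 + 10^-1.37) = 0.1005
DIC = [CO2*]/α₀ = 2.061×10^-4 / 0.1005 = 2.051 mmol/kg
CA = (α₁ + 2α₂)·DIC = (0.8953 + 2×0.004285) × 2.051 = 1.85 mmol/kg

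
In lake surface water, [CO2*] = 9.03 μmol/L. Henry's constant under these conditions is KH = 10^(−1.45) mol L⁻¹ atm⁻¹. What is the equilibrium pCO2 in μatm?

KH = 10^(−1.45) = 3.548×10^-2 mol L⁻¹ atm⁻¹
pCO2 = [CO2*]/KH = 9.03×10^-6 / 3.548×10^-2 = 2.54×10^-4 atm = 254 μatm

pCO2 = 254 μatm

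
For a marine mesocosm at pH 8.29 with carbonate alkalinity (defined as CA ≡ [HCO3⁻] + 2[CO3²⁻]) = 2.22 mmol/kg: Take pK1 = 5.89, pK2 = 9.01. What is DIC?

DIC = 1.92 mmol/kg

CA = [HCO3⁻] + 2[CO3²⁻] = (α₁ + 2α₂)·DIC
At pH 8.29: [H⁺]/K1 = 10^-2.40 = 0.0039811, K2/[H⁺] = 10^-0.72 = 0.19055
α₁ = 1/(1 + 0.0039811 + 0.19055) = 1/1.1945 = 0.8372; α₂ = α₁·K2/[H⁺] = 0.1595
α₁ + 2α₂ = 1.1562
DIC = CA / (α₁ + 2α₂) = 2.22 / 1.1562 = 1.92 mmol/kg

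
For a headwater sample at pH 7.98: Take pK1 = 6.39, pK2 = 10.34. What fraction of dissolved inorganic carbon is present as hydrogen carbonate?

α₁ = 0.971

α₁ = 1 / (1 + [H⁺]/K1 + K2/[H⁺]) = 1 / (1 + 10^-1.59 + 10^-2.36)
   = 1 / (1 + 0.025704 + 0.0043652) = 1/1.0301 = 0.9708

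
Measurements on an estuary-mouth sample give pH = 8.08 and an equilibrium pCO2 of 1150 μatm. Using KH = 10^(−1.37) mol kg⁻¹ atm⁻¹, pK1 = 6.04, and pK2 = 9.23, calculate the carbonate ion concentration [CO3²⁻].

[CO2*] = KH · pCO2 = 10^(−1.37) × 1150×10^-6 = 4.906×10^-5 mol/kg
α₀ = 1/(1 + K1/[H⁺] + K1K2/[H⁺]²) = 1/(1 + 10^+2.04 + 10^+0.89) = 0.008445
DIC = [CO2*]/α₀ = 4.906×10^-5 / 0.008445 = 5.809 mmol/kg
[CO3²⁻] = α₂·DIC; α₂ = 0.06556, so [CO3²⁻] = 0.06556 × 5.809 = 0.381 mmol/kg

[CO3²⁻] = 0.381 mmol/kg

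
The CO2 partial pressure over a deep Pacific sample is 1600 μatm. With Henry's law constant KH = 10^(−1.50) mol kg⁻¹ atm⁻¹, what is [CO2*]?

KH = 10^(−1.50) = 3.162×10^-2 mol kg⁻¹ atm⁻¹
[CO2*] = KH · pCO2 = 3.162×10^-2 × 1600×10^-6 atm = 5.06×10^-5 mol/kg

[CO2*] = 50.6 μmol/kg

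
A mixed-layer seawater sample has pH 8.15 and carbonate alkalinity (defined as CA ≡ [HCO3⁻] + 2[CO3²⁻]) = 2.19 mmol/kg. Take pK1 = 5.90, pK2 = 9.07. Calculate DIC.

DIC = 1.99 mmol/kg

CA = [HCO3⁻] + 2[CO3²⁻] = (α₁ + 2α₂)·DIC
At pH 8.15: [H⁺]/K1 = 10^-2.25 = 0.0056234, K2/[H⁺] = 10^-0.92 = 0.12023
α₁ = 1/(1 + 0.0056234 + 0.12023) = 1/1.1258 = 0.8882; α₂ = α₁·K2/[H⁺] = 0.1068
α₁ + 2α₂ = 1.1018
DIC = CA / (α₁ + 2α₂) = 2.19 / 1.1018 = 1.99 mmol/kg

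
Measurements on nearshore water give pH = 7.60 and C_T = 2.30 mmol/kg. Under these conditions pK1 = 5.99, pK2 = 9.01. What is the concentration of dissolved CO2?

[CO2*] = 0.0531 mmol/kg

α₀ = 1 / (1 + K1/[H⁺] + K1K2/[H⁺]²) = 1 / (1 + 10^+1.61 + 10^+0.20)
   = 1 / (1 + 40.738 + 1.5849) = 1/43.323 = 0.02308
[CO2*] = α₀ × DIC = 0.02308 × 2.30 = 0.0531 mmol/kg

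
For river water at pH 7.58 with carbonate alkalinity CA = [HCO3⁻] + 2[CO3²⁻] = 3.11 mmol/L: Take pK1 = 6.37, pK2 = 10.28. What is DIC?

CA = [HCO3⁻] + 2[CO3²⁻] = (α₁ + 2α₂)·DIC
At pH 7.58: [H⁺]/K1 = 10^-1.21 = 0.061660, K2/[H⁺] = 10^-2.70 = 0.0019953
α₁ = 1/(1 + 0.061660 + 0.0019953) = 1/1.0637 = 0.9402; α₂ = α₁·K2/[H⁺] = 0.001876
α₁ + 2α₂ = 0.9439
DIC = CA / (α₁ + 2α₂) = 3.11 / 0.9439 = 3.29 mmol/L

DIC = 3.29 mmol/L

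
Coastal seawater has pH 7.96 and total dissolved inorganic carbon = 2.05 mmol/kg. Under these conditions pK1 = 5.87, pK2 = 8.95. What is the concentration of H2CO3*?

α₀ = 1 / (1 + K1/[H⁺] + K1K2/[H⁺]²) = 1 / (1 + 10^+2.09 + 10^+1.10)
   = 1 / (1 + 123.03 + 12.589) = 1/136.62 = 0.007320
[CO2*] = α₀ × DIC = 0.007320 × 2.05 = 0.0150 mmol/kg = 15.0 μmol/kg

[CO2*] = 15.0 μmol/kg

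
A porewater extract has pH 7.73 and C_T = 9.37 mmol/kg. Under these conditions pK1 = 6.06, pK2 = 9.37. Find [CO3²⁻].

[CO3²⁻] = 0.206 mmol/kg

α₂ = 1 / (1 + [H⁺]/K2 + [H⁺]²/(K1K2)) = 1 / (1 + 10^+1.64 + 10^-0.03)
   = 1 / (1 + 43.652 + 0.93325) = 1/45.585 = 0.02194
[CO3²⁻] = α₂ × DIC = 0.02194 × 9.37 = 0.206 mmol/kg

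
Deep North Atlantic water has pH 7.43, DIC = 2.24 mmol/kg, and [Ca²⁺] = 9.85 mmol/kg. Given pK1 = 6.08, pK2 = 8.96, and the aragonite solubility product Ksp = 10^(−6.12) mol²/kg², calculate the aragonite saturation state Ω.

α₂ = 1 / (1 + [H⁺]/K2 + [H⁺]²/(K1K2)) = 1 / (1 + 10^+1.53 + 10^+0.18)
   = 1 / (1 + 33.884 + 1.5136) = 1/36.398 = 0.02747
[CO3²⁻] = α₂ × DIC = 0.02747 × 2.24 = 0.06154 mmol/kg
Ksp = 10^(−6.12) = 7.586×10^-7
Ω = [Ca²⁺][CO3²⁻]/Ksp = (9.85×10^-3)(6.154×10^-5) / 7.586×10^-7 = 0.799

Ω = 0.799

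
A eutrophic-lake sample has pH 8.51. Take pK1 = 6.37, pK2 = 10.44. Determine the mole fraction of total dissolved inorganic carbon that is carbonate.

α₂ = 0.0115

α₂ = 1 / (1 + [H⁺]/K2 + [H⁺]²/(K1K2)) = 1 / (1 + 10^+1.93 + 10^-0.21)
   = 1 / (1 + 85.114 + 0.61660) = 1/86.730 = 0.01153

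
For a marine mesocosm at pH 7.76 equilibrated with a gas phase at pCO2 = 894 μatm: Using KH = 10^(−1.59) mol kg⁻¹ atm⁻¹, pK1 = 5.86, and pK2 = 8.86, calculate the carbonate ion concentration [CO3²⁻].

[CO3²⁻] = 0.145 mmol/kg

[CO2*] = KH · pCO2 = 10^(−1.59) × 894×10^-6 = 2.298×10^-5 mol/kg
α₀ = 1/(1 + K1/[H⁺] + K1K2/[H⁺]²) = 1/(1 + 10^+1.90 + 10^+0.80) = 0.01153
DIC = [CO2*]/α₀ = 2.298×10^-5 / 0.01153 = 1.993 mmol/kg
[CO3²⁻] = α₂·DIC; α₂ = 0.07274, so [CO3²⁻] = 0.07274 × 1.993 = 0.145 mmol/kg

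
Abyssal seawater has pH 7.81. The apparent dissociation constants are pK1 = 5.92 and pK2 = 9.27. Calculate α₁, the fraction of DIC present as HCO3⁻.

α₁ = 1 / (1 + [H⁺]/K1 + K2/[H⁺]) = 1 / (1 + 10^-1.89 + 10^-1.46)
   = 1 / (1 + 0.012882 + 0.034674) = 1/1.0476 = 0.9546

α₁ = 0.955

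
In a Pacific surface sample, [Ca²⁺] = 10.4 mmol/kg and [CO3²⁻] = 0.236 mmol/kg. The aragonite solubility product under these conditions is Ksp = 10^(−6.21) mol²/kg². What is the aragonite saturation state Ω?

Ω = 3.98

Ksp = 10^(−6.21) = 6.166×10^-7
Ω = [Ca²⁺][CO3²⁻]/Ksp = (10.4×10^-3)(0.236×10^-3) / 6.166×10^-7 = 3.98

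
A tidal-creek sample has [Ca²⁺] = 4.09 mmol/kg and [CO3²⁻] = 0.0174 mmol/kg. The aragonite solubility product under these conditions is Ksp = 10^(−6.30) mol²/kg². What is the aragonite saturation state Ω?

Ω = 0.142

Ksp = 10^(−6.30) = 5.012×10^-7
Ω = [Ca²⁺][CO3²⁻]/Ksp = (4.09×10^-3)(0.0174×10^-3) / 5.012×10^-7 = 0.142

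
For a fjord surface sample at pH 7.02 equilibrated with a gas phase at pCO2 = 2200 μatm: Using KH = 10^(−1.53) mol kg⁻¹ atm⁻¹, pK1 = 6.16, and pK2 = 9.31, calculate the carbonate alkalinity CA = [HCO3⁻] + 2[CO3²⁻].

[CO2*] = KH · pCO2 = 10^(−1.53) × 2200×10^-6 = 6.493×10^-5 mol/kg
α₀ = 1/(1 + K1/[H⁺] + K1K2/[H⁺]²) = 1/(1 + 10^+0.86 + 10^-1.43) = 0.1208
DIC = [CO2*]/α₀ = 6.493×10^-5 / 0.1208 = 0.5377 mmol/kg
CA = (α₁ + 2α₂)·DIC = (0.8748 + 2×0.004486) × 0.5377 = 0.475 mmol/kg

CA = 0.475 mmol/kg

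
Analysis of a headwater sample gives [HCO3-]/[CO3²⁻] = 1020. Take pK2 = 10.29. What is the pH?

pH = 7.28

From K2 = [H⁺][CO3²⁻]/[HCO3-]:  pH = pK2 − log₁₀([HCO3-]/[CO3²⁻])
log₁₀(1020) = +3.009
pH = 10.29 − (+3.009) = 7.28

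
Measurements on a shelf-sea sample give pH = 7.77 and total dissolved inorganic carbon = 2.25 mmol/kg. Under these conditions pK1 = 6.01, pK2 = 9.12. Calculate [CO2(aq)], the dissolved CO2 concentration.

[CO2*] = 0.0368 mmol/kg

α₀ = 1 / (1 + K1/[H⁺] + K1K2/[H⁺]²) = 1 / (1 + 10^+1.76 + 10^+0.41)
   = 1 / (1 + 57.544 + 2.5704) = 1/61.114 = 0.01636
[CO2*] = α₀ × DIC = 0.01636 × 2.25 = 0.0368 mmol/kg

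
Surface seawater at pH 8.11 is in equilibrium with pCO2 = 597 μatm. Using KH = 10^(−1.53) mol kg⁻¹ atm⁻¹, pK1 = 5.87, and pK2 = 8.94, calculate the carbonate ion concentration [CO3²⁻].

[CO2*] = KH · pCO2 = 10^(−1.53) × 597×10^-6 = 1.762×10^-5 mol/kg
α₀ = 1/(1 + K1/[H⁺] + K1K2/[H⁺]²) = 1/(1 + 10^+2.24 + 10^+1.41) = 0.004988
DIC = [CO2*]/α₀ = 1.762×10^-5 / 0.004988 = 3.532 mmol/kg
[CO3²⁻] = α₂·DIC; α₂ = 0.1282, so [CO3²⁻] = 0.1282 × 3.532 = 0.453 mmol/kg

[CO3²⁻] = 0.453 mmol/kg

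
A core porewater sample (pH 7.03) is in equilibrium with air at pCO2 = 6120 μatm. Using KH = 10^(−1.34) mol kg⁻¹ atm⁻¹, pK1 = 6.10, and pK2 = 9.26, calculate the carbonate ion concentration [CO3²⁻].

[CO3²⁻] = 14.0 μmol/kg

[CO2*] = KH · pCO2 = 10^(−1.34) × 6120×10^-6 = 2.797×10^-4 mol/kg
α₀ = 1/(1 + K1/[H⁺] + K1K2/[H⁺]²) = 1/(1 + 10^+0.93 + 10^-1.30) = 0.1046
DIC = [CO2*]/α₀ = 2.797×10^-4 / 0.1046 = 2.675 mmol/kg
[CO3²⁻] = α₂·DIC; α₂ = 0.005242, so [CO3²⁻] = 0.005242 × 2.675 = 0.0140 mmol/kg = 14.0 μmol/kg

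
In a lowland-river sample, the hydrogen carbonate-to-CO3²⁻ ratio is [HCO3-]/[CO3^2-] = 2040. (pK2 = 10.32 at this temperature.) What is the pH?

pH = 7.01

From K2 = [H⁺][CO3^2-]/[HCO3-]:  pH = pK2 − log₁₀([HCO3-]/[CO3^2-])
log₁₀(2040) = +3.310
pH = 10.32 − (+3.310) = 7.01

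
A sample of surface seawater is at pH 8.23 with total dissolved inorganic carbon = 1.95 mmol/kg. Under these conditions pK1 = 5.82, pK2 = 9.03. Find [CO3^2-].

α₂ = 1 / (1 + [H⁺]/K2 + [H⁺]²/(K1K2)) = 1 / (1 + 10^+0.80 + 10^-1.61)
   = 1 / (1 + 6.3096 + 0.024547) = 1/7.3341 = 0.1363
[CO3²⁻] = α₂ × DIC = 0.1363 × 1.95 = 0.266 mmol/kg

[CO3²⁻] = 0.266 mmol/kg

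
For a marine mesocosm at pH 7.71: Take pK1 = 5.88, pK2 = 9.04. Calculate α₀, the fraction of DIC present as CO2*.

α₀ = 1 / (1 + K1/[H⁺] + K1K2/[H⁺]²) = 1 / (1 + 10^+1.83 + 10^+0.50)
   = 1 / (1 + 67.608 + 3.1623) = 1/71.771 = 0.01393

α₀ = 0.0139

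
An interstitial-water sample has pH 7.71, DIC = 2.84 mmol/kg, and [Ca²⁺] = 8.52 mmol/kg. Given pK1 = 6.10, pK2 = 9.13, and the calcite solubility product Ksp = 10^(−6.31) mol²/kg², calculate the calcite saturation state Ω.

Ω = 1.77

α₂ = 1 / (1 + [H⁺]/K2 + [H⁺]²/(K1K2)) = 1 / (1 + 10^+1.42 + 10^-0.19)
   = 1 / (1 + 26.303 + 0.64565) = 1/27.948 = 0.03578
[CO3²⁻] = α₂ × DIC = 0.03578 × 2.84 = 0.1016 mmol/kg
Ksp = 10^(−6.31) = 4.898×10^-7
Ω = [Ca²⁺][CO3²⁻]/Ksp = (8.52×10^-3)(1.016×10^-4) / 4.898×10^-7 = 1.77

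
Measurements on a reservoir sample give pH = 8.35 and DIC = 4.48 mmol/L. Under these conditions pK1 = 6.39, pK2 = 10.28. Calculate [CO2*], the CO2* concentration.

[CO2*] = 0.0480 mmol/L

α₀ = 1 / (1 + K1/[H⁺] + K1K2/[H⁺]²) = 1 / (1 + 10^+1.96 + 10^+0.03)
   = 1 / (1 + 91.201 + 1.0715) = 1/93.273 = 0.01072
[CO2*] = α₀ × DIC = 0.01072 × 4.48 = 0.0480 mmol/L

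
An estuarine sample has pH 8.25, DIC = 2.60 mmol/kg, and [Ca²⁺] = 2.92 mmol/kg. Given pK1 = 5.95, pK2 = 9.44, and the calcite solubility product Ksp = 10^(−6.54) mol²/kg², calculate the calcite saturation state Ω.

Ω = 1.59

α₂ = 1 / (1 + [H⁺]/K2 + [H⁺]²/(K1K2)) = 1 / (1 + 10^+1.19 + 10^-1.11)
   = 1 / (1 + 15.488 + 0.077625) = 1/16.566 = 0.06037
[CO3²⁻] = α₂ × DIC = 0.06037 × 2.60 = 0.1569 mmol/kg
Ksp = 10^(−6.54) = 2.884×10^-7
Ω = [Ca²⁺][CO3²⁻]/Ksp = (2.92×10^-3)(1.569×10^-4) / 2.884×10^-7 = 1.59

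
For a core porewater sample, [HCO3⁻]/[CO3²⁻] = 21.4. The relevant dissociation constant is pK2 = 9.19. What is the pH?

pH = 7.86

From K2 = [H⁺][CO3²⁻]/[HCO3⁻]:  pH = pK2 − log₁₀([HCO3⁻]/[CO3²⁻])
log₁₀(21.4) = +1.330
pH = 9.19 − (+1.330) = 7.86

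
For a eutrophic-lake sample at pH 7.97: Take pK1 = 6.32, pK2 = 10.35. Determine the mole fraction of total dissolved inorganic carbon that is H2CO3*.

α₀ = 0.0218

α₀ = 1 / (1 + K1/[H⁺] + K1K2/[H⁺]²) = 1 / (1 + 10^+1.65 + 10^-0.73)
   = 1 / (1 + 44.668 + 0.18621) = 1/45.855 = 0.02181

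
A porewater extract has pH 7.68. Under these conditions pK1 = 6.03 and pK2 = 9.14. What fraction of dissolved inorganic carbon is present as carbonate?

α₂ = 1 / (1 + [H⁺]/K2 + [H⁺]²/(K1K2)) = 1 / (1 + 10^+1.46 + 10^-0.19)
   = 1 / (1 + 28.840 + 0.64565) = 1/30.486 = 0.03280

α₂ = 0.0328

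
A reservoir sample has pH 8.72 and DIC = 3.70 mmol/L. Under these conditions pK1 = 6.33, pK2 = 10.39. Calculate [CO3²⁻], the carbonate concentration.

[CO3²⁻] = 0.0771 mmol/L

α₂ = 1 / (1 + [H⁺]/K2 + [H⁺]²/(K1K2)) = 1 / (1 + 10^+1.67 + 10^-0.72)
   = 1 / (1 + 46.774 + 0.19055) = 1/47.964 = 0.02085
[CO3²⁻] = α₂ × DIC = 0.02085 × 3.70 = 0.0771 mmol/L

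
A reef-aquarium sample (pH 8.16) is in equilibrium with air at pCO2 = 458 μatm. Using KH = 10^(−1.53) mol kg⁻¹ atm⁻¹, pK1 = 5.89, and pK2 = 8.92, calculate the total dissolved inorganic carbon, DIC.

[CO2*] = KH · pCO2 = 10^(−1.53) × 458×10^-6 = 1.352×10^-5 mol/kg
α₀ = 1/(1 + K1/[H⁺] + K1K2/[H⁺]²) = 1/(1 + 10^+2.27 + 10^+1.51) = 0.004554
DIC = [CO2*]/α₀ = 1.352×10^-5 / 0.004554 = 2.97 mmol/kg

DIC = 2.97 mmol/kg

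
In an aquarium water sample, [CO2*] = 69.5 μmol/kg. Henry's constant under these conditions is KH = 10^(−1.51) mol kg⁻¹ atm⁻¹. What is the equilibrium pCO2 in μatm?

pCO2 = 2250 μatm

KH = 10^(−1.51) = 3.090×10^-2 mol kg⁻¹ atm⁻¹
pCO2 = [CO2*]/KH = 69.5×10^-6 / 3.090×10^-2 = 2.25×10^-3 atm = 2250 μatm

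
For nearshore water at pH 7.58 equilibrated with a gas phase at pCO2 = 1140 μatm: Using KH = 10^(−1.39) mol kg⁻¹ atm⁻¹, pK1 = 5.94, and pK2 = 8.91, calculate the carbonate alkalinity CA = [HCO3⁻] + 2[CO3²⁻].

[CO2*] = KH · pCO2 = 10^(−1.39) × 1140×10^-6 = 4.644×10^-5 mol/kg
α₀ = 1/(1 + K1/[H⁺] + K1K2/[H⁺]²) = 1/(1 + 10^+1.64 + 10^+0.31) = 0.02142
DIC = [CO2*]/α₀ = 4.644×10^-5 / 0.02142 = 2.169 mmol/kg
CA = (α₁ + 2α₂)·DIC = (0.9349 + 2×0.04373) × 2.169 = 2.22 mmol/kg

CA = 2.22 mmol/kg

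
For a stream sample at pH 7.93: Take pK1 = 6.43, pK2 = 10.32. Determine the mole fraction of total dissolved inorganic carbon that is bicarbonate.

α₁ = 1 / (1 + [H⁺]/K1 + K2/[H⁺]) = 1 / (1 + 10^-1.50 + 10^-2.39)
   = 1 / (1 + 0.031623 + 0.0040738) = 1/1.0357 = 0.9655

α₁ = 0.966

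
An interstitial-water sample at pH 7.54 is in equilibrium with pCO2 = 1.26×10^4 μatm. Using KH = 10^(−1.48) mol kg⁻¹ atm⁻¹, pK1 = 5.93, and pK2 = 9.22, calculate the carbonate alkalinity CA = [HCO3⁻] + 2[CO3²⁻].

[CO2*] = KH · pCO2 = 10^(−1.48) × 1.26×10^4×10^-6 = 4.172×10^-4 mol/kg
α₀ = 1/(1 + K1/[H⁺] + K1K2/[H⁺]²) = 1/(1 + 10^+1.61 + 10^-0.07) = 0.02348
DIC = [CO2*]/α₀ = 4.172×10^-4 / 0.02348 = 17.77 mmol/kg
CA = (α₁ + 2α₂)·DIC = (0.9565 + 2×0.01998) × 17.77 = 17.7 mmol/kg

CA = 17.7 mmol/kg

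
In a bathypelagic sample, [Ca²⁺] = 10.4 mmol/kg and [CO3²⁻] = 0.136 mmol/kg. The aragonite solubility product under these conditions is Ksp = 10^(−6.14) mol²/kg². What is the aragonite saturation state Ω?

Ω = 1.95

Ksp = 10^(−6.14) = 7.244×10^-7
Ω = [Ca²⁺][CO3²⁻]/Ksp = (10.4×10^-3)(0.136×10^-3) / 7.244×10^-7 = 1.95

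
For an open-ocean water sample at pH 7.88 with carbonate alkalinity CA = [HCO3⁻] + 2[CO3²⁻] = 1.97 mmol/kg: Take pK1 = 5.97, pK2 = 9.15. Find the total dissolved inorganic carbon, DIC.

DIC = 1.90 mmol/kg

CA = [HCO3⁻] + 2[CO3²⁻] = (α₁ + 2α₂)·DIC
At pH 7.88: [H⁺]/K1 = 10^-1.91 = 0.012303, K2/[H⁺] = 10^-1.27 = 0.053703
α₁ = 1/(1 + 0.012303 + 0.053703) = 1/1.0660 = 0.9381; α₂ = α₁·K2/[H⁺] = 0.05038
α₁ + 2α₂ = 1.0388
DIC = CA / (α₁ + 2α₂) = 1.97 / 1.0388 = 1.90 mmol/kg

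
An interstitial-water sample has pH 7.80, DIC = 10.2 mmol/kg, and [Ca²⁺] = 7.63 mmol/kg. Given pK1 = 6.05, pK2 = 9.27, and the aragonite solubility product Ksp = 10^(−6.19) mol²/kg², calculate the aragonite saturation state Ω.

Ω = 3.88

α₂ = 1 / (1 + [H⁺]/K2 + [H⁺]²/(K1K2)) = 1 / (1 + 10^+1.47 + 10^-0.28)
   = 1 / (1 + 29.512 + 0.52481) = 1/31.037 = 0.03222
[CO3²⁻] = α₂ × DIC = 0.03222 × 10.2 = 0.3286 mmol/kg
Ksp = 10^(−6.19) = 6.457×10^-7
Ω = [Ca²⁺][CO3²⁻]/Ksp = (7.63×10^-3)(3.286×10^-4) / 6.457×10^-7 = 3.88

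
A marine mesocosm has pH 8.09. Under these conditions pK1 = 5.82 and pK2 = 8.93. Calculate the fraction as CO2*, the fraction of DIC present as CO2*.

α₀ = 1 / (1 + K1/[H⁺] + K1K2/[H⁺]²) = 1 / (1 + 10^+2.27 + 10^+1.43)
   = 1 / (1 + 186.21 + 26.915) = 1/214.12 = 0.004670

α₀ = 0.00467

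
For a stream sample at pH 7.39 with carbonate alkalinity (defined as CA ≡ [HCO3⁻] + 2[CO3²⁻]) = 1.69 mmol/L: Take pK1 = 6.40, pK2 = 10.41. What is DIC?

DIC = 1.86 mmol/L

CA = [HCO3⁻] + 2[CO3²⁻] = (α₁ + 2α₂)·DIC
At pH 7.39: [H⁺]/K1 = 10^-0.99 = 0.10233, K2/[H⁺] = 10^-3.02 = 0.00095499
α₁ = 1/(1 + 0.10233 + 0.00095499) = 1/1.1033 = 0.9064; α₂ = α₁·K2/[H⁺] = 0.0008656
α₁ + 2α₂ = 0.9081
DIC = CA / (α₁ + 2α₂) = 1.69 / 0.9081 = 1.86 mmol/L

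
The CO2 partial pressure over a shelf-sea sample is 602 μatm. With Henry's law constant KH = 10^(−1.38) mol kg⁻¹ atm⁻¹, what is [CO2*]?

KH = 10^(−1.38) = 4.169×10^-2 mol kg⁻¹ atm⁻¹
[CO2*] = KH · pCO2 = 4.169×10^-2 × 602×10^-6 atm = 2.51×10^-5 mol/kg

[CO2*] = 25.1 μmol/kg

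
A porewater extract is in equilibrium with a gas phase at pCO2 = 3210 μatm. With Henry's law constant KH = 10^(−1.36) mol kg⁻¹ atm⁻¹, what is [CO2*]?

KH = 10^(−1.36) = 4.365×10^-2 mol kg⁻¹ atm⁻¹
[CO2*] = KH · pCO2 = 4.365×10^-2 × 3210×10^-6 atm = 1.40×10^-4 mol/kg

[CO2*] = 140 μmol/kg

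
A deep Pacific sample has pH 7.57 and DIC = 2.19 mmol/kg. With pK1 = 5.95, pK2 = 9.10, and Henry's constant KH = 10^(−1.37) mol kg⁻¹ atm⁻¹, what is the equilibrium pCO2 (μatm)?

α₀ = 1 / (1 + K1/[H⁺] + K1K2/[H⁺]²) = 1 / (1 + 10^+1.62 + 10^+0.09)
   = 1 / (1 + 41.687 + 1.2303) = 1/43.917 = 0.02277
[CO2*] = α₀ × DIC = 0.02277 × 2.19 = 0.04987 mmol/kg
pCO2 = [CO2*]/KH = 4.987×10^-5 / 4.266×10^-2 = 1170 μatm

pCO2 = 1170 μatm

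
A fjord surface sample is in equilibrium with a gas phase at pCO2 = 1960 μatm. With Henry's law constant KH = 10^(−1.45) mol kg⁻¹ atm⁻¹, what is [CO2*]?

KH = 10^(−1.45) = 3.548×10^-2 mol kg⁻¹ atm⁻¹
[CO2*] = KH · pCO2 = 3.548×10^-2 × 1960×10^-6 atm = 6.95×10^-5 mol/kg

[CO2*] = 69.5 μmol/kg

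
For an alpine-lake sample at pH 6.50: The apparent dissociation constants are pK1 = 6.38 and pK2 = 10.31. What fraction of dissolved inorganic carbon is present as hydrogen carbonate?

α₁ = 0.569

α₁ = 1 / (1 + [H⁺]/K1 + K2/[H⁺]) = 1 / (1 + 10^-0.12 + 10^-3.81)
   = 1 / (1 + 0.75858 + 0.00015488) = 1/1.7587 = 0.5686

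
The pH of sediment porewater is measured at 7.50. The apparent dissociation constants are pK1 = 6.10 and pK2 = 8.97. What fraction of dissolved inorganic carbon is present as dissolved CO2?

α₀ = 0.0371

α₀ = 1 / (1 + K1/[H⁺] + K1K2/[H⁺]²) = 1 / (1 + 10^+1.40 + 10^-0.07)
   = 1 / (1 + 25.119 + 0.85114) = 1/26.970 = 0.03708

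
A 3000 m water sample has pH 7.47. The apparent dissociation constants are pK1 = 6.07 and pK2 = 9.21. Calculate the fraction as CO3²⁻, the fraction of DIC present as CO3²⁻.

α₂ = 1 / (1 + [H⁺]/K2 + [H⁺]²/(K1K2)) = 1 / (1 + 10^+1.74 + 10^+0.34)
   = 1 / (1 + 54.954 + 2.1878) = 1/58.142 = 0.01720

α₂ = 0.0172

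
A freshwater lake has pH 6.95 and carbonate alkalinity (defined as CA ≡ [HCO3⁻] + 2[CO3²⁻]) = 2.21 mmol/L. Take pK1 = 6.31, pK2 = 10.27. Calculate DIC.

DIC = 2.71 mmol/L

CA = [HCO3⁻] + 2[CO3²⁻] = (α₁ + 2α₂)·DIC
At pH 6.95: [H⁺]/K1 = 10^-0.64 = 0.22909, K2/[H⁺] = 10^-3.32 = 0.00047863
α₁ = 1/(1 + 0.22909 + 0.00047863) = 1/1.2296 = 0.8133; α₂ = α₁·K2/[H⁺] = 0.0003893
α₁ + 2α₂ = 0.8141
DIC = CA / (α₁ + 2α₂) = 2.21 / 0.8141 = 2.71 mmol/L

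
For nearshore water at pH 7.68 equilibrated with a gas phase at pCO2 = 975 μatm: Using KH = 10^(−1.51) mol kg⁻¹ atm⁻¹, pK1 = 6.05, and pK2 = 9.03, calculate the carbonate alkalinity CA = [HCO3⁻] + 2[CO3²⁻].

[CO2*] = KH · pCO2 = 10^(−1.51) × 975×10^-6 = 3.013×10^-5 mol/kg
α₀ = 1/(1 + K1/[H⁺] + K1K2/[H⁺]²) = 1/(1 + 10^+1.63 + 10^+0.28) = 0.02195
DIC = [CO2*]/α₀ = 3.013×10^-5 / 0.02195 = 1.373 mmol/kg
CA = (α₁ + 2α₂)·DIC = (0.9362 + 2×0.04182) × 1.373 = 1.40 mmol/kg

CA = 1.40 mmol/kg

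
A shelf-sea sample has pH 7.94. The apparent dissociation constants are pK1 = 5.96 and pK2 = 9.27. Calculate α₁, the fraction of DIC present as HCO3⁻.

α₁ = 0.946

α₁ = 1 / (1 + [H⁺]/K1 + K2/[H⁺]) = 1 / (1 + 10^-1.98 + 10^-1.33)
   = 1 / (1 + 0.010471 + 0.046774) = 1/1.0572 = 0.9459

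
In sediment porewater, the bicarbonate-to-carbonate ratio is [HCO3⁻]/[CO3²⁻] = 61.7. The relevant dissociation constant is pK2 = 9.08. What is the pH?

pH = 7.29

From K2 = [H⁺][CO3²⁻]/[HCO3⁻]:  pH = pK2 − log₁₀([HCO3⁻]/[CO3²⁻])
log₁₀(61.7) = +1.790
pH = 9.08 − (+1.790) = 7.29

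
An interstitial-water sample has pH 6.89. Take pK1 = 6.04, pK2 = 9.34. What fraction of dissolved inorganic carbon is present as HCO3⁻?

α₁ = 0.874

α₁ = 1 / (1 + [H⁺]/K1 + K2/[H⁺]) = 1 / (1 + 10^-0.85 + 10^-2.45)
   = 1 / (1 + 0.14125 + 0.0035481) = 1/1.1448 = 0.8735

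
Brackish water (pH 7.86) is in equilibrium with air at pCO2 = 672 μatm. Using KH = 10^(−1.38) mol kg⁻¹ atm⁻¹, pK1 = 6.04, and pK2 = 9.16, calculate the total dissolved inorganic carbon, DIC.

[CO2*] = KH · pCO2 = 10^(−1.38) × 672×10^-6 = 2.801×10^-5 mol/kg
α₀ = 1/(1 + K1/[H⁺] + K1K2/[H⁺]²) = 1/(1 + 10^+1.82 + 10^+0.52) = 0.01421
DIC = [CO2*]/α₀ = 2.801×10^-5 / 0.01421 = 1.97 mmol/kg

DIC = 1.97 mmol/kg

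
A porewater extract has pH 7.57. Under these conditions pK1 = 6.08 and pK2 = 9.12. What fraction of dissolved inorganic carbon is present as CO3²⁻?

α₂ = 1 / (1 + [H⁺]/K2 + [H⁺]²/(K1K2)) = 1 / (1 + 10^+1.55 + 10^+0.06)
   = 1 / (1 + 35.481 + 1.1482) = 1/37.629 = 0.02657

α₂ = 0.0266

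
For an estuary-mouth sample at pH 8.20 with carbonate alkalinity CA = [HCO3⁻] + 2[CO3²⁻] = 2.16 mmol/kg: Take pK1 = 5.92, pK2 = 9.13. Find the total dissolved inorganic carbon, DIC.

DIC = 1.96 mmol/kg

CA = [HCO3⁻] + 2[CO3²⁻] = (α₁ + 2α₂)·DIC
At pH 8.20: [H⁺]/K1 = 10^-2.28 = 0.0052481, K2/[H⁺] = 10^-0.93 = 0.11749
α₁ = 1/(1 + 0.0052481 + 0.11749) = 1/1.1227 = 0.8907; α₂ = α₁·K2/[H⁺] = 0.1046
α₁ + 2α₂ = 1.1000
DIC = CA / (α₁ + 2α₂) = 2.16 / 1.1000 = 1.96 mmol/kg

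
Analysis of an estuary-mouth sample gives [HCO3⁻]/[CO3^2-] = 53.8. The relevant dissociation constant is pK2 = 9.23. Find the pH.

pH = 7.50

From K2 = [H⁺][CO3^2-]/[HCO3⁻]:  pH = pK2 − log₁₀([HCO3⁻]/[CO3^2-])
log₁₀(53.8) = +1.731
pH = 9.23 − (+1.731) = 7.50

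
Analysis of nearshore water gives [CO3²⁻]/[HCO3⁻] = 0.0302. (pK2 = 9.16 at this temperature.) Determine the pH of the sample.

From K2 = [H⁺][CO3²⁻]/[HCO3⁻]:  pH = pK2 + log₁₀([CO3²⁻]/[HCO3⁻])
log₁₀(0.0302) = -1.520
pH = 9.16 + (-1.520) = 7.64

pH = 7.64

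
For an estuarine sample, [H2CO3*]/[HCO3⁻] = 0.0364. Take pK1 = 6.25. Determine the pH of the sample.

From K1 = [H⁺][HCO3⁻]/[H2CO3*]:  pH = pK1 − log₁₀([H2CO3*]/[HCO3⁻])
log₁₀(0.0364) = -1.439
pH = 6.25 − (-1.439) = 7.69

pH = 7.69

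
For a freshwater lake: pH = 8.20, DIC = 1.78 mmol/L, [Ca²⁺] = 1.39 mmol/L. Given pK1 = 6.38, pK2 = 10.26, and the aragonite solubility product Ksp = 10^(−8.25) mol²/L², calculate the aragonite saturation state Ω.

α₂ = 1 / (1 + [H⁺]/K2 + [H⁺]²/(K1K2)) = 1 / (1 + 10^+2.06 + 10^+0.24)
   = 1 / (1 + 114.82 + 1.7378) = 1/117.55 = 0.008507
[CO3²⁻] = α₂ × DIC = 0.008507 × 1.78 = 0.01514 mmol/L = 15.14 μmol/L
Ksp = 10^(−8.25) = 5.623×10^-9
Ω = [Ca²⁺][CO3²⁻]/Ksp = (1.39×10^-3)(1.514×10^-5) / 5.623×10^-9 = 3.74

Ω = 3.74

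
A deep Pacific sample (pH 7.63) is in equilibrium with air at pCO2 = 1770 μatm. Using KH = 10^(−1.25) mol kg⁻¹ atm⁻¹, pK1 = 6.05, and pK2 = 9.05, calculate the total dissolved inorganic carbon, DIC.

DIC = 4.03 mmol/kg

[CO2*] = KH · pCO2 = 10^(−1.25) × 1770×10^-6 = 9.953×10^-5 mol/kg
α₀ = 1/(1 + K1/[H⁺] + K1K2/[H⁺]²) = 1/(1 + 10^+1.58 + 10^+0.16) = 0.02471
DIC = [CO2*]/α₀ = 9.953×10^-5 / 0.02471 = 4.03 mmol/kg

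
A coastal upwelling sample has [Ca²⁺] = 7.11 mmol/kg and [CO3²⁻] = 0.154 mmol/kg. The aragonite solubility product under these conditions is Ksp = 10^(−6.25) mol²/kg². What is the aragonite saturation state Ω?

Ω = 1.95

Ksp = 10^(−6.25) = 5.623×10^-7
Ω = [Ca²⁺][CO3²⁻]/Ksp = (7.11×10^-3)(0.154×10^-3) / 5.623×10^-7 = 1.95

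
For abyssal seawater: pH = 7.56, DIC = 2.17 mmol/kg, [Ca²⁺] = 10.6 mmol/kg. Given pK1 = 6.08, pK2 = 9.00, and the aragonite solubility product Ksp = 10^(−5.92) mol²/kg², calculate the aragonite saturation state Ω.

α₂ = 1 / (1 + [H⁺]/K2 + [H⁺]²/(K1K2)) = 1 / (1 + 10^+1.44 + 10^-0.04)
   = 1 / (1 + 27.542 + 0.91201) = 1/29.454 = 0.03395
[CO3²⁻] = α₂ × DIC = 0.03395 × 2.17 = 0.07367 mmol/kg
Ksp = 10^(−5.92) = 1.202×10^-6
Ω = [Ca²⁺][CO3²⁻]/Ksp = (10.6×10^-3)(7.367×10^-5) / 1.202×10^-6 = 0.650

Ω = 0.650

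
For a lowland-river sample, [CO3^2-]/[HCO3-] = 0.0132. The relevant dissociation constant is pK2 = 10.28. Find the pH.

From K2 = [H⁺][CO3^2-]/[HCO3-]:  pH = pK2 + log₁₀([CO3^2-]/[HCO3-])
log₁₀(0.0132) = -1.879
pH = 10.28 + (-1.879) = 8.40

pH = 8.40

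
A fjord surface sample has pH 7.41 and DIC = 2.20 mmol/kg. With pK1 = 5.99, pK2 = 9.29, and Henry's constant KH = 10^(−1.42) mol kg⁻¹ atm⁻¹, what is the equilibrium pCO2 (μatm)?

pCO2 = 2090 μatm

α₀ = 1 / (1 + K1/[H⁺] + K1K2/[H⁺]²) = 1 / (1 + 10^+1.42 + 10^-0.46)
   = 1 / (1 + 26.303 + 0.34674) = 1/27.649 = 0.03617
[CO2*] = α₀ × DIC = 0.03617 × 2.20 = 0.07957 mmol/kg
pCO2 = [CO2*]/KH = 7.957×10^-5 / 3.802×10^-2 = 2090 μatm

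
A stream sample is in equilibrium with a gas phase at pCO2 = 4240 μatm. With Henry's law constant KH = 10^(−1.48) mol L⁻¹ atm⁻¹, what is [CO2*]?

KH = 10^(−1.48) = 3.311×10^-2 mol L⁻¹ atm⁻¹
[CO2*] = KH · pCO2 = 3.311×10^-2 × 4240×10^-6 atm = 1.40×10^-4 mol/L

[CO2*] = 140 μmol/L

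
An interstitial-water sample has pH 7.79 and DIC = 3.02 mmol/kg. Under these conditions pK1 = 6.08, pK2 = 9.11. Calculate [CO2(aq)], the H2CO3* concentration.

α₀ = 1 / (1 + K1/[H⁺] + K1K2/[H⁺]²) = 1 / (1 + 10^+1.71 + 10^+0.39)
   = 1 / (1 + 51.286 + 2.4547) = 1/54.741 = 0.01827
[CO2*] = α₀ × DIC = 0.01827 × 3.02 = 0.0552 mmol/kg

[CO2*] = 0.0552 mmol/kg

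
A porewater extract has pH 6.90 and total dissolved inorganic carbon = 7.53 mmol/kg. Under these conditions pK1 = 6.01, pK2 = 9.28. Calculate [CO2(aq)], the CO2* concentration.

[CO2*] = 0.856 mmol/kg

α₀ = 1 / (1 + K1/[H⁺] + K1K2/[H⁺]²) = 1 / (1 + 10^+0.89 + 10^-1.49)
   = 1 / (1 + 7.7625 + 0.032359) = 1/8.7948 = 0.1137
[CO2*] = α₀ × DIC = 0.1137 × 7.53 = 0.856 mmol/kg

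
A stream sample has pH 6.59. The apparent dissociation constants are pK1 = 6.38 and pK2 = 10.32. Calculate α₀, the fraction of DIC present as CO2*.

α₀ = 0.381

α₀ = 1 / (1 + K1/[H⁺] + K1K2/[H⁺]²) = 1 / (1 + 10^+0.21 + 10^-3.52)
   = 1 / (1 + 1.6218 + 0.00030200) = 1/2.6221 = 0.3814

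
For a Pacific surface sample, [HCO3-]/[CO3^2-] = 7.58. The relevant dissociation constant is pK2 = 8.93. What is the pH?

From K2 = [H⁺][CO3^2-]/[HCO3-]:  pH = pK2 − log₁₀([HCO3-]/[CO3^2-])
log₁₀(7.58) = +0.880
pH = 8.93 − (+0.880) = 8.05

pH = 8.05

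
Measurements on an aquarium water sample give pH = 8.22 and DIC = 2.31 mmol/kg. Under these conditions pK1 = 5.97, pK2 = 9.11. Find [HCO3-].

α₁ = 1 / (1 + [H⁺]/K1 + K2/[H⁺]) = 1 / (1 + 10^-2.25 + 10^-0.89)
   = 1 / (1 + 0.0056234 + 0.12882) = 1/1.1344 = 0.8815
[HCO3⁻] = α₁ × DIC = 0.8815 × 2.31 = 2.04 mmol/kg

[HCO3⁻] = 2.04 mmol/kg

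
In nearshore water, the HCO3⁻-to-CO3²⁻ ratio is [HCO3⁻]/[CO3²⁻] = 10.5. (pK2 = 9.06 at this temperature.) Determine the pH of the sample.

pH = 8.04

From K2 = [H⁺][CO3²⁻]/[HCO3⁻]:  pH = pK2 − log₁₀([HCO3⁻]/[CO3²⁻])
log₁₀(10.5) = +1.021
pH = 9.06 − (+1.021) = 8.04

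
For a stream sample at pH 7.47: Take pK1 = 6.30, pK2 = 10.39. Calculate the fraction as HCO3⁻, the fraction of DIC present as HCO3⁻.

α₁ = 0.936

α₁ = 1 / (1 + [H⁺]/K1 + K2/[H⁺]) = 1 / (1 + 10^-1.17 + 10^-2.92)
   = 1 / (1 + 0.067608 + 0.0012023) = 1/1.0688 = 0.9356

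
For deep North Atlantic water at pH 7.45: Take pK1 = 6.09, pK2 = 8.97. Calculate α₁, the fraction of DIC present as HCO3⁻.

α₁ = 1 / (1 + [H⁺]/K1 + K2/[H⁺]) = 1 / (1 + 10^-1.36 + 10^-1.52)
   = 1 / (1 + 0.043652 + 0.030200) = 1/1.0739 = 0.9312

α₁ = 0.931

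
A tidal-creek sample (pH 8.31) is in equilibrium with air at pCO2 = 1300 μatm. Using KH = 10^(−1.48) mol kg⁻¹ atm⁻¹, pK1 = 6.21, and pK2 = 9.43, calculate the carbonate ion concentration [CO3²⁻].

[CO3²⁻] = 0.411 mmol/kg

[CO2*] = KH · pCO2 = 10^(−1.48) × 1300×10^-6 = 4.305×10^-5 mol/kg
α₀ = 1/(1 + K1/[H⁺] + K1K2/[H⁺]²) = 1/(1 + 10^+2.10 + 10^+0.98) = 0.007329
DIC = [CO2*]/α₀ = 4.305×10^-5 / 0.007329 = 5.873 mmol/kg
[CO3²⁻] = α₂·DIC; α₂ = 0.06999, so [CO3²⁻] = 0.06999 × 5.873 = 0.411 mmol/kg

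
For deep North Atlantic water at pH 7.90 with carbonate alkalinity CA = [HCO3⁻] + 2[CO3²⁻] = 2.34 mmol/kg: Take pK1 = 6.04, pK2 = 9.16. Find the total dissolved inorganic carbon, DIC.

CA = [HCO3⁻] + 2[CO3²⁻] = (α₁ + 2α₂)·DIC
At pH 7.90: [H⁺]/K1 = 10^-1.86 = 0.013804, K2/[H⁺] = 10^-1.26 = 0.054954
α₁ = 1/(1 + 0.013804 + 0.054954) = 1/1.0688 = 0.9357; α₂ = α₁·K2/[H⁺] = 0.05142
α₁ + 2α₂ = 1.0385
DIC = CA / (α₁ + 2α₂) = 2.34 / 1.0385 = 2.25 mmol/kg

DIC = 2.25 mmol/kg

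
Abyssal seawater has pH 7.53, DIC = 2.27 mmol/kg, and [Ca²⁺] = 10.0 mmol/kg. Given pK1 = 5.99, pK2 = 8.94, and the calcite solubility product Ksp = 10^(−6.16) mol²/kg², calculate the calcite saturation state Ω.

α₂ = 1 / (1 + [H⁺]/K2 + [H⁺]²/(K1K2)) = 1 / (1 + 10^+1.41 + 10^-0.13)
   = 1 / (1 + 25.704 + 0.74131) = 1/27.445 = 0.03644
[CO3²⁻] = α₂ × DIC = 0.03644 × 2.27 = 0.08271 mmol/kg
Ksp = 10^(−6.16) = 6.918×10^-7
Ω = [Ca²⁺][CO3²⁻]/Ksp = (10.0×10^-3)(8.271×10^-5) / 6.918×10^-7 = 1.20

Ω = 1.20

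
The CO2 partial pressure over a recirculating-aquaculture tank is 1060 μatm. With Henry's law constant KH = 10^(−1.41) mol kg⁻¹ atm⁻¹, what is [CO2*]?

KH = 10^(−1.41) = 3.890×10^-2 mol kg⁻¹ atm⁻¹
[CO2*] = KH · pCO2 = 3.890×10^-2 × 1060×10^-6 atm = 4.12×10^-5 mol/kg

[CO2*] = 41.2 μmol/kg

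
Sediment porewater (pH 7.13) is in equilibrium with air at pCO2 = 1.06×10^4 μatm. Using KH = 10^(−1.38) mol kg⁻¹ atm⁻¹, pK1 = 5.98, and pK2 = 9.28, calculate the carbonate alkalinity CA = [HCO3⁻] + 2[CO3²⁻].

CA = 6.33 mmol/kg

[CO2*] = KH · pCO2 = 10^(−1.38) × 1.06×10^4×10^-6 = 4.419×10^-4 mol/kg
α₀ = 1/(1 + K1/[H⁺] + K1K2/[H⁺]²) = 1/(1 + 10^+1.15 + 10^-1.00) = 0.06568
DIC = [CO2*]/α₀ = 4.419×10^-4 / 0.06568 = 6.728 mmol/kg
CA = (α₁ + 2α₂)·DIC = (0.9278 + 2×0.006568) × 6.728 = 6.33 mmol/kg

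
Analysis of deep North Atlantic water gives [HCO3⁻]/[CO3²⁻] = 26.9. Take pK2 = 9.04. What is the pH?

From K2 = [H⁺][CO3²⁻]/[HCO3⁻]:  pH = pK2 − log₁₀([HCO3⁻]/[CO3²⁻])
log₁₀(26.9) = +1.430
pH = 9.04 − (+1.430) = 7.61

pH = 7.61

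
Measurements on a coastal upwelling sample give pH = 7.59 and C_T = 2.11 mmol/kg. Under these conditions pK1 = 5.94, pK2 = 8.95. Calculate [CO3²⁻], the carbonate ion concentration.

[CO3²⁻] = 0.0864 mmol/kg

α₂ = 1 / (1 + [H⁺]/K2 + [H⁺]²/(K1K2)) = 1 / (1 + 10^+1.36 + 10^-0.29)
   = 1 / (1 + 22.909 + 0.51286) = 1/24.422 = 0.04095
[CO3²⁻] = α₂ × DIC = 0.04095 × 2.11 = 0.0864 mmol/kg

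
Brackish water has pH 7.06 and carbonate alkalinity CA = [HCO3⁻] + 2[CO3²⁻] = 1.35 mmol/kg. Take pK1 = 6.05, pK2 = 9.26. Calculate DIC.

DIC = 1.47 mmol/kg

CA = [HCO3⁻] + 2[CO3²⁻] = (α₁ + 2α₂)·DIC
At pH 7.06: [H⁺]/K1 = 10^-1.01 = 0.097724, K2/[H⁺] = 10^-2.20 = 0.0063096
α₁ = 1/(1 + 0.097724 + 0.0063096) = 1/1.1040 = 0.9058; α₂ = α₁·K2/[H⁺] = 0.005715
α₁ + 2α₂ = 0.9172
DIC = CA / (α₁ + 2α₂) = 1.35 / 0.9172 = 1.47 mmol/kg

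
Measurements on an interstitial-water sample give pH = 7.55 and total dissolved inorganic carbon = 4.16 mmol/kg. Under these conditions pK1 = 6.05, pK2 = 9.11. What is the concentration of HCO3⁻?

α₁ = 1 / (1 + [H⁺]/K1 + K2/[H⁺]) = 1 / (1 + 10^-1.50 + 10^-1.56)
   = 1 / (1 + 0.031623 + 0.027542) = 1/1.0592 = 0.9441
[HCO3⁻] = α₁ × DIC = 0.9441 × 4.16 = 3.93 mmol/kg

[HCO3⁻] = 3.93 mmol/kg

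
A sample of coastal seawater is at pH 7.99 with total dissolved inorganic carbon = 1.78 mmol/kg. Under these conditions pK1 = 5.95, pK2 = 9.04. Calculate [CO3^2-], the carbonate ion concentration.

α₂ = 1 / (1 + [H⁺]/K2 + [H⁺]²/(K1K2)) = 1 / (1 + 10^+1.05 + 10^-0.99)
   = 1 / (1 + 11.220 + 0.10233) = 1/12.323 = 0.08115
[CO3²⁻] = α₂ × DIC = 0.08115 × 1.78 = 0.144 mmol/kg

[CO3²⁻] = 0.144 mmol/kg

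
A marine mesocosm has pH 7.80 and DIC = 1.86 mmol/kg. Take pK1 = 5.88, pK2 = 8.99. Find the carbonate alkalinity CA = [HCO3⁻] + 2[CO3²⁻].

CA = [HCO3⁻] + 2[CO3²⁻] = (α₁ + 2α₂)·DIC
At pH 7.80: [H⁺]/K1 = 10^-1.92 = 0.012023, K2/[H⁺] = 10^-1.19 = 0.064565
α₁ = 1/(1 + 0.012023 + 0.064565) = 1/1.0766 = 0.9289; α₂ = α₁·K2/[H⁺] = 0.05997
α₁ + 2α₂ = 1.0488
CA = 1.0488 × 1.86 = 1.95 mmol/kg

CA = 1.95 mmol/kg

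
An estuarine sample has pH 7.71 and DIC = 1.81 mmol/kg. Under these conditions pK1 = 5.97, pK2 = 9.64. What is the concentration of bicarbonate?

α₁ = 1 / (1 + [H⁺]/K1 + K2/[H⁺]) = 1 / (1 + 10^-1.74 + 10^-1.93)
   = 1 / (1 + 0.018197 + 0.011749) = 1/1.0299 = 0.9709
[HCO3⁻] = α₁ × DIC = 0.9709 × 1.81 = 1.76 mmol/kg

[HCO3⁻] = 1.76 mmol/kg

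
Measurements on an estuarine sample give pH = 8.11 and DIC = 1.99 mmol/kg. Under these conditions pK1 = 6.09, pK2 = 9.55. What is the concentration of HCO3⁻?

[HCO3⁻] = 1.90 mmol/kg

α₁ = 1 / (1 + [H⁺]/K1 + K2/[H⁺]) = 1 / (1 + 10^-2.02 + 10^-1.44)
   = 1 / (1 + 0.0095499 + 0.036308) = 1/1.0459 = 0.9562
[HCO3⁻] = α₁ × DIC = 0.9562 × 1.99 = 1.90 mmol/kg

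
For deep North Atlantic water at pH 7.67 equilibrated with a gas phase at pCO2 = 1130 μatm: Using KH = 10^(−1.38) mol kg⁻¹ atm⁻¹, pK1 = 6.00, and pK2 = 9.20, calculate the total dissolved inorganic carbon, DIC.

[CO2*] = KH · pCO2 = 10^(−1.38) × 1130×10^-6 = 4.711×10^-5 mol/kg
α₀ = 1/(1 + K1/[H⁺] + K1K2/[H⁺]²) = 1/(1 + 10^+1.67 + 10^+0.14) = 0.02034
DIC = [CO2*]/α₀ = 4.711×10^-5 / 0.02034 = 2.32 mmol/kg

DIC = 2.32 mmol/kg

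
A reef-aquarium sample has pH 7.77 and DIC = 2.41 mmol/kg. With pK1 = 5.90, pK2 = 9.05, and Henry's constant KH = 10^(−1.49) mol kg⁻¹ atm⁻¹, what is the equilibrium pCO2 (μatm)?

α₀ = 1 / (1 + K1/[H⁺] + K1K2/[H⁺]²) = 1 / (1 + 10^+1.87 + 10^+0.59)
   = 1 / (1 + 74.131 + 3.8905) = 1/79.021 = 0.01265
[CO2*] = α₀ × DIC = 0.01265 × 2.41 = 0.03050 mmol/kg
pCO2 = [CO2*]/KH = 3.050×10^-5 / 3.236×10^-2 = 942 μatm

pCO2 = 942 μatm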